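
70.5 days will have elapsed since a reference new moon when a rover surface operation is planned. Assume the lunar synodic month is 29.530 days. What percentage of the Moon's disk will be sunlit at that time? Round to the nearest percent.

88%

Reduce mod P: 70.5 − 2×29.530 = 11.44 d into the current lunation.
The Moon has covered 11.44/29.530 of its cycle, so θ ≈ 360° × 11.44/29.530 = 139.5°.
cos 139.5° = (-0.760), so f = (1 − (-0.760))/2 = 0.880, so 88%.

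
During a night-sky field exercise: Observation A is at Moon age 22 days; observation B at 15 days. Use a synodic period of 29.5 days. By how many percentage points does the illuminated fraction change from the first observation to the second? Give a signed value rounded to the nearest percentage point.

+49 pp

θ₁ = 360° × 22/29.5 = 268.5°, f₁ = (1 − cos θ₁)/2 = 0.513.
θ₂ = 360° × 15/29.5 = 183.1°, f₂ = (1 − cos θ₂)/2 = 0.999.
Change = f₂ − f₁ = +0.486 → +49 percentage points.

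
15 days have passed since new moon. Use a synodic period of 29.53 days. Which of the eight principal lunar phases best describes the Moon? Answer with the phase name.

θ ≈ 360° × 15/29.53 = 183°, which falls in the full moon sector.

full moon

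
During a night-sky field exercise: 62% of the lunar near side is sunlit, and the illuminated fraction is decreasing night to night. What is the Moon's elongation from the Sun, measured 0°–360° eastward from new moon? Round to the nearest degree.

Invert f = (1 − cos θ)/2 to get cos θ = 1 − 2(0.62) = -0.240, hence θ₀ = arccos -0.240 = 103.9°.
Waning ⇒ past full, so θ = 360° − 103.9° = 256.1°.

256°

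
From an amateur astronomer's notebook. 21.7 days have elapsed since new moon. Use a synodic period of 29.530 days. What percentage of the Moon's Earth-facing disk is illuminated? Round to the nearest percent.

Elongation θ = 360° × 21.7/29.530 ≈ 264.5°.
Illuminated fraction = (1 − cos 264.5°)/2 = (1 − (-0.095))/2 ≈ 0.548, so 55%.

55%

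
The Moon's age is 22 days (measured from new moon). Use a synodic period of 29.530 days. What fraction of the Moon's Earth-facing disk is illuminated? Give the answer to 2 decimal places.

0.52

Phase angle: θ = 360°·(22 d)/(29.530 d) = 268.2°.
With cos θ = (-0.031), the lit fraction is (1 − (-0.031))/2 ≈ 0.516.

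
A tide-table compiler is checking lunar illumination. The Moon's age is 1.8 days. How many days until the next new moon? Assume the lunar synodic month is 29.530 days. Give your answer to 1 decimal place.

The next new moon completes the synodic month: 29.530 − 1.8 = 27.730 days.

27.7 days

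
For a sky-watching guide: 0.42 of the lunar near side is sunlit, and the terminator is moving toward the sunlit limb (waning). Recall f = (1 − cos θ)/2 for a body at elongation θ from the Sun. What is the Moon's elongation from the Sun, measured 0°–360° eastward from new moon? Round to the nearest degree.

From f = (1 − cos θ)/2: cos θ = 1 − 2×0.42 = 0.160; arccos → 80.8°.
A waning Moon lies in 180°–360°, so θ = 360° − 80.8° = 279.2°.

279°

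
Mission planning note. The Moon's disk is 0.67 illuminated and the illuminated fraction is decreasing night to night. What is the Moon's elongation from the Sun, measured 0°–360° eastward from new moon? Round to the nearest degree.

cos θ = 1 − 2f = -0.340, giving a principal value of 109.9°.
Waning ⇒ past full, so θ = 360° − 109.9° = 250.1°.

250°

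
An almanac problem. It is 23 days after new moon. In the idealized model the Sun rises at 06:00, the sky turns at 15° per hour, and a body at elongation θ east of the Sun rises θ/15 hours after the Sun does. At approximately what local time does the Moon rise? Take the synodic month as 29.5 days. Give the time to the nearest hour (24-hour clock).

The Moon has covered 23/29.5 of its cycle, so θ ≈ 360° × 23/29.5 = 280.7°.
At 15° of sky rotation per hour, 280.7° corresponds to a 18.71 h lag.
06:00 + 18.71 h ≈ 00:43 → 01:00 to the nearest hour.

01:00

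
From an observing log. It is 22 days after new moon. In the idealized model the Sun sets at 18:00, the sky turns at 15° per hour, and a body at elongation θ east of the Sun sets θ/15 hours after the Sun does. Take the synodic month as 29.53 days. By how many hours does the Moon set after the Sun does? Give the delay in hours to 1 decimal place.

The Moon has covered 22/29.53 of its cycle, so θ ≈ 360° × 22/29.53 = 268.2°.
Delay after the Sun = 268.2° / (15°/h) ≈ 17.88 h.
So the Moon sets 17.88 h after the Sun.

17.9 h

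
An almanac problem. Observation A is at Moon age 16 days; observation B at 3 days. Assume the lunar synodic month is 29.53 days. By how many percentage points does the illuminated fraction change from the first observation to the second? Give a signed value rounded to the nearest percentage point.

θ₁ = 360° × 16/29.53 = 195.1°, f₁ = (1 − cos θ₁)/2 = 0.983.
θ₂ = 360° × 3/29.53 = 36.6°, f₂ = (1 − cos θ₂)/2 = 0.098.
Change = f₂ − f₁ = -0.884 → -88 percentage points.

-88 pp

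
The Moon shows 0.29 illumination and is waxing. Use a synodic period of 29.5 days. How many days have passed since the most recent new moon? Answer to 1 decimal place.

cos θ = 1 − 2f = 0.420, giving a principal value of 65.2°.
Before full moon the principal value applies: θ = 65.2°.
Age = 29.5 × 65.2°/360° ≈ 5.34 days.

5.3 days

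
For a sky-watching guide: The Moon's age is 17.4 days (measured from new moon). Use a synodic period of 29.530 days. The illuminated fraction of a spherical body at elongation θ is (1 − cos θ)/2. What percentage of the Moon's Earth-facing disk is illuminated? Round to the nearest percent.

92%

Phase angle: θ = 360°·(17.4 d)/(29.530 d) = 212.1°.
With cos θ = (-0.847), the lit fraction is (1 − (-0.847))/2 ≈ 0.923, so 92%.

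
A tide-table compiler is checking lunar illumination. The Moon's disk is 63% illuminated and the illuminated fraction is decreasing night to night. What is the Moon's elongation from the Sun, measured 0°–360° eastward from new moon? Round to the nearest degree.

255°

From f = (1 − cos θ)/2: cos θ = 1 − 2×0.63 = -0.260; arccos → 105.1°.
A waning Moon lies in 180°–360°, so θ = 360° − 105.1° = 254.9°.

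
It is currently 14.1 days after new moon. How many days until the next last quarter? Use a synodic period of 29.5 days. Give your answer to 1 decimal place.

8.0 days

Last quarter occurs at elongation 270°, i.e. at age 29.5 × 270/360 = 22.125 d.
That is 22.125 − 14.1 = 8.025 days ahead.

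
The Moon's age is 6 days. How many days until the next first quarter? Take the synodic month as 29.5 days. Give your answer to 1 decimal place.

First quarter is 0.25 of the way through the cycle: age 0.25 × 29.5 = 7.375 d.
So 1.375 days remain (7.375 − 6).

1.4 days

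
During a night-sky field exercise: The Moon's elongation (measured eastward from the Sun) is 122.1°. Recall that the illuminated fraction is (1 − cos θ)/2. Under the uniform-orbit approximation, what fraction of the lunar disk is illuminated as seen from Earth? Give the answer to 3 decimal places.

f = (1 − cos 122.1°)/2 = (1 − (-0.531))/2 ≈ 0.766.

0.766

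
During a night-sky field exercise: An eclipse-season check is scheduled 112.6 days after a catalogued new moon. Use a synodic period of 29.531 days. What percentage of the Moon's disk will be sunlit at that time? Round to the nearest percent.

112.6 d spans 3 complete synodic months (3 × 29.531 = 88.59 d) plus 24.01 d.
Phase angle: θ = 360°·(24.01 d)/(29.531 d) = 292.7°.
With cos θ = 0.385, the lit fraction is (1 − 0.385)/2 ≈ 0.307, so 31%.

31%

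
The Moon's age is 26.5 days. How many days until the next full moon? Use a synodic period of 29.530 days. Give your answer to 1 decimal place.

Full moon occurs at elongation 180°, i.e. at age 29.530 × 180/360 = 14.765 d.
Already past this cycle's full moon; the next is at 14.765 + 29.530 = 44.295 d, so 44.295 − 26.5 = 17.795 days.

17.8 days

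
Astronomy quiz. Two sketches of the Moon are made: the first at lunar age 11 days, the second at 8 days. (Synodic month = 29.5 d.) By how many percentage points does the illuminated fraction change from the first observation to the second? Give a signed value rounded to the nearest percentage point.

θ₁ = 360° × 11/29.5 = 134.2°, f₁ = (1 − cos θ₁)/2 = 0.849.
θ₂ = 360° × 8/29.5 = 97.6°, f₂ = (1 − cos θ₂)/2 = 0.566.
Change = f₂ − f₁ = -0.282 → -28 percentage points.

-28 pp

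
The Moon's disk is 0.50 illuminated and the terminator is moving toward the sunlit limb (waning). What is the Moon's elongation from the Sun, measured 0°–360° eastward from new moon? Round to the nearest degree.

Invert f = (1 − cos θ)/2 to get cos θ = 1 − 2(0.50) = 0.000, hence θ₀ = arccos 0.000 = 90.0°.
Waning ⇒ past full, so θ = 360° − 90.0° = 270.0°.

270°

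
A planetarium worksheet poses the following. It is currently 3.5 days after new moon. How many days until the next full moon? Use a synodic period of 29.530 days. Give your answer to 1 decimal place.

11.3 days

Full moon occurs at elongation 180°, i.e. at age 29.530 × 180/360 = 14.765 d.
So 11.265 days remain (14.765 − 3.5).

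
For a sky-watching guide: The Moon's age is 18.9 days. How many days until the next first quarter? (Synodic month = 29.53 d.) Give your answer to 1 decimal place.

18.0 days

First quarter is 0.25 of the way through the cycle: age 0.25 × 29.53 = 7.383 d.
This lunation's first quarter (7.383 d) has passed, so add one period: 36.913 − 18.9 = 18.013 days.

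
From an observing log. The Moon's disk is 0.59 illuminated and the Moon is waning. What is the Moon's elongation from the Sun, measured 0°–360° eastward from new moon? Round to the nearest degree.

260°

From f = (1 − cos θ)/2: cos θ = 1 − 2×0.59 = -0.180; arccos → 100.4°.
A waning Moon lies in 180°–360°, so θ = 360° − 100.4° = 259.6°.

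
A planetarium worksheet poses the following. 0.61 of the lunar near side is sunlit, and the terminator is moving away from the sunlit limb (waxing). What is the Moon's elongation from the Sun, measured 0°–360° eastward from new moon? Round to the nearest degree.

From f = (1 − cos θ)/2: cos θ = 1 − 2×0.61 = -0.220; arccos → 102.7°.
Waxing ⇒ before full, so θ = 102.7°.

103°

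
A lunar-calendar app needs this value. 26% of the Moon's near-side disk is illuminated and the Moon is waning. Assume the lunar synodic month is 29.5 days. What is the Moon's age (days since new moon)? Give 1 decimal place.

24.5 days

cos θ = 1 − 2f = 0.480, giving a principal value of 61.3°.
Since the Moon is past full (waning), take the reflex angle: θ = 360° − 61.3° = 298.7°.
Age = 29.5 × 298.7°/360° ≈ 24.48 days.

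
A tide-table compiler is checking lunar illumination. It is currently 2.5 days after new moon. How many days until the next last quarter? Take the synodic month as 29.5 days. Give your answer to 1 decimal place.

Last quarter occurs at elongation 270°, i.e. at age 29.5 × 270/360 = 22.125 d.
So 19.625 days remain (22.125 − 2.5).

19.6 days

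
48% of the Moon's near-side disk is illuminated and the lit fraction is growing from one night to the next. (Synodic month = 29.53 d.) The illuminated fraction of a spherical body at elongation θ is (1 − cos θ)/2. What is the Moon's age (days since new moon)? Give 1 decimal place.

From f = (1 − cos θ)/2: cos θ = 1 − 2×0.48 = 0.040; arccos → 87.7°.
The Moon is waxing (0°–180°), so θ = 87.7° directly.
Age = 29.53 × 87.7°/360° ≈ 7.19 days.

7.2 days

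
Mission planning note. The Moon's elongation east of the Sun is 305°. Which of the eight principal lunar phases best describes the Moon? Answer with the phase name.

waning crescent

The waning crescent sector spans roughly 292°–338°; 305° falls inside it.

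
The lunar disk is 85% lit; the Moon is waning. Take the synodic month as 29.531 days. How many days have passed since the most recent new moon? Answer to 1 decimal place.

From f = (1 − cos θ)/2: cos θ = 1 − 2×0.85 = -0.700; arccos → 134.4°.
A waning Moon lies in 180°–360°, so θ = 360° − 134.4° = 225.6°.
That fraction of the synodic month is 225.6/360 × 29.531 d ≈ 18.50 d.

18.5 days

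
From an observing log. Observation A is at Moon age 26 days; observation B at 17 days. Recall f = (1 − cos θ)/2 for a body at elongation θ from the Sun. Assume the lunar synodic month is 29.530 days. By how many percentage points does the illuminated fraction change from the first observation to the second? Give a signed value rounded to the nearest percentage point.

First observation: θ = 360°·26/29.530 = 317.0°, so f = 0.135.
Second observation: θ = 207.2°, f = 0.945.
Δf = 0.945 − 0.135 = +0.810, i.e. +81 pp.

+81 pp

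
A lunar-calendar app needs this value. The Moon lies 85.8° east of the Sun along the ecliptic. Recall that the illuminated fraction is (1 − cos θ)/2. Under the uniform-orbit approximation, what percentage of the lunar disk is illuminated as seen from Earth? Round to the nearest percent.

46%

f = (1 − cos 85.8°)/2 = (1 − 0.073)/2 ≈ 0.463, i.e. 46%.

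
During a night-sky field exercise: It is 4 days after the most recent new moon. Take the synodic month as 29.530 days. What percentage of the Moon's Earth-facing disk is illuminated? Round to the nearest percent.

17%

Phase angle: θ = 360°·(4 d)/(29.530 d) = 48.8°.
Illuminated fraction = (1 − cos 48.8°)/2 = (1 − 0.659)/2 ≈ 0.170, so 17%.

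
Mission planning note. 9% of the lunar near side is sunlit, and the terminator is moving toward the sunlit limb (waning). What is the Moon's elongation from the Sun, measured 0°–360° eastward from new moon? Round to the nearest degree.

From f = (1 − cos θ)/2: cos θ = 1 − 2×0.09 = 0.820; arccos → 34.9°.
Waning ⇒ past full, so θ = 360° − 34.9° = 325.1°.

325°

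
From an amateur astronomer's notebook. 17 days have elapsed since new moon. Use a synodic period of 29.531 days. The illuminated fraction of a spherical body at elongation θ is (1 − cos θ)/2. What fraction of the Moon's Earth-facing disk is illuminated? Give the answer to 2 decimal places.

Elongation θ = 360° × 17/29.531 ≈ 207.2°.
With cos θ = (-0.889), the lit fraction is (1 − (-0.889))/2 ≈ 0.945.

0.94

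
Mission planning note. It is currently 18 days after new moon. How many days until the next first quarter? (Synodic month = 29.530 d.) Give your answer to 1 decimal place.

18.9 days

First quarter occurs at elongation 90°, i.e. at age 29.530 × 90/360 = 7.383 d.
This lunation's first quarter (7.383 d) has passed, so add one period: 36.913 − 18 = 18.913 days.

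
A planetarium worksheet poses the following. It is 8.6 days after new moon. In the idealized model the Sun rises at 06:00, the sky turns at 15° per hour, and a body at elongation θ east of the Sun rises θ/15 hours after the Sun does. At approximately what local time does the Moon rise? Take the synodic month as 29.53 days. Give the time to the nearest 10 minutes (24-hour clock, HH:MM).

13:00

Elongation θ = 360° × 8.6/29.53 ≈ 104.8°.
Delay after the Sun = 104.8° / (15°/h) ≈ 6.99 h.
06:00 + 6.990 h ≈ 12:59 → 13:00 to the nearest ten minutes.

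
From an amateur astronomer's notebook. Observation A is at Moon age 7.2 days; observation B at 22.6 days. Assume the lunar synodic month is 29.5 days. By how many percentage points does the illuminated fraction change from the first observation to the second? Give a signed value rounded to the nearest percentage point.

-3 percentage points

θ₁ = 360° × 7.2/29.5 = 87.9°, f₁ = (1 − cos θ₁)/2 = 0.481.
θ₂ = 360° × 22.6/29.5 = 275.8°, f₂ = (1 − cos θ₂)/2 = 0.450.
Change = f₂ − f₁ = -0.032 → -3 percentage points.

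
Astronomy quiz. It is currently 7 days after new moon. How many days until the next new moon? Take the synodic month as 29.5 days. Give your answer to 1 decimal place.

22.5 days

One full lunation from the last new moon is 29.5 d; remaining = 29.5 − 7 = 22.500 d.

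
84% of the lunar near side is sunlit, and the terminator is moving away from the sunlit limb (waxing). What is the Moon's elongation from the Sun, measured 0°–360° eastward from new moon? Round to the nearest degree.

133°

Invert f = (1 − cos θ)/2 to get cos θ = 1 − 2(0.84) = -0.680, hence θ₀ = arccos -0.680 = 132.8°.
The Moon is waxing (0°–180°), so θ = 132.8° directly.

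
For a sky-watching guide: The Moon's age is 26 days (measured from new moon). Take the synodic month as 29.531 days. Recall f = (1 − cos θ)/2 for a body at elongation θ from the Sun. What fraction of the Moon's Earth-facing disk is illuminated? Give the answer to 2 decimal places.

0.13

The Moon has covered 26/29.531 of its cycle, so θ ≈ 360° × 26/29.531 = 317.0°.
cos 317.0° = 0.731, so f = (1 − 0.731)/2 = 0.135.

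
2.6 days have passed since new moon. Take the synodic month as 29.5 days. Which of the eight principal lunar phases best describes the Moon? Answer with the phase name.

At 2.6/29.5 of the cycle, θ ≈ 32° — the waxing crescent range.

waxing crescent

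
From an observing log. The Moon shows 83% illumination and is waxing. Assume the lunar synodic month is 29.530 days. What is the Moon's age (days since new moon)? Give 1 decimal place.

From f = (1 − cos θ)/2: cos θ = 1 − 2×0.83 = -0.660; arccos → 131.3°.
Before full moon the principal value applies: θ = 131.3°.
At 360°/29.530 d per day, 131.3° corresponds to 10.77 days.

10.8 days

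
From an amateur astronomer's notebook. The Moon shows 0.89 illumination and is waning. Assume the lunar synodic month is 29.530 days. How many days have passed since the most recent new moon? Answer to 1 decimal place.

From f = (1 − cos θ)/2: cos θ = 1 − 2×0.89 = -0.780; arccos → 141.3°.
Waning ⇒ past full, so θ = 360° − 141.3° = 218.7°.
Age = 29.530 × 218.7°/360° ≈ 17.94 days.

17.9 days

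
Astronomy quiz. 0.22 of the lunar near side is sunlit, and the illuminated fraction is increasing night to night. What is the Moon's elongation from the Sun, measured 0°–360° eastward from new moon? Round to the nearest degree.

56°

Invert f = (1 − cos θ)/2 to get cos θ = 1 − 2(0.22) = 0.560, hence θ₀ = arccos 0.560 = 55.9°.
The Moon is waxing (0°–180°), so θ = 55.9° directly.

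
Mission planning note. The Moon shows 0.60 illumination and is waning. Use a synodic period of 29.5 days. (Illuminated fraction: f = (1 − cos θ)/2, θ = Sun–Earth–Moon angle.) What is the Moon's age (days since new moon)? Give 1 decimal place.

21.2 days

From f = (1 − cos θ)/2: cos θ = 1 − 2×0.60 = -0.200; arccos → 101.5°.
Since the Moon is past full (waning), take the reflex angle: θ = 360° − 101.5° = 258.5°.
At 360°/29.5 d per day, 258.5° corresponds to 21.18 days.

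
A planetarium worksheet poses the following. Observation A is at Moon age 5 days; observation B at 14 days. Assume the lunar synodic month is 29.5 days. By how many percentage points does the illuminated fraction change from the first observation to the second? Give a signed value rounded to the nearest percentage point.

θ₁ = 360° × 5/29.5 = 61.0°, f₁ = (1 − cos θ₁)/2 = 0.258.
θ₂ = 360° × 14/29.5 = 170.8°, f₂ = (1 − cos θ₂)/2 = 0.994.
Change = f₂ − f₁ = +0.736 → +74 percentage points.

+74 pp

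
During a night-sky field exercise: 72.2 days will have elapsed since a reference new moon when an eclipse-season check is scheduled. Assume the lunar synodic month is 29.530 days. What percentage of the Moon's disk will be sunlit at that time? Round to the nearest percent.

72.2/29.530 = 2.445 lunations, so 2 complete cycles and 13.14 d into the next.
The Moon has covered 13.14/29.530 of its cycle, so θ ≈ 360° × 13.14/29.530 = 160.2°.
cos 160.2° = (-0.941), so f = (1 − (-0.941))/2 = 0.970, so 97%.

97%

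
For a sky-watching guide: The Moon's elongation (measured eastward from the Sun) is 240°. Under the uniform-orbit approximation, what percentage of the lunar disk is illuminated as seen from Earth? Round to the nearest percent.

cos 240° = (-0.500), so f = (1 − (-0.500))/2 = 0.750, i.e. 75%.

75%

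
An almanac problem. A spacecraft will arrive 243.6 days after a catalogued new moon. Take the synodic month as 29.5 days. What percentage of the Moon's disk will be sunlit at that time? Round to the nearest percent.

243.6 d spans 8 complete synodic months (8 × 29.5 = 236.00 d) plus 7.60 d.
The Moon has covered 7.60/29.5 of its cycle, so θ ≈ 360° × 7.60/29.5 = 92.7°.
Illuminated fraction = (1 − cos 92.7°)/2 = (1 − (-0.048))/2 ≈ 0.524, so 52%.

52%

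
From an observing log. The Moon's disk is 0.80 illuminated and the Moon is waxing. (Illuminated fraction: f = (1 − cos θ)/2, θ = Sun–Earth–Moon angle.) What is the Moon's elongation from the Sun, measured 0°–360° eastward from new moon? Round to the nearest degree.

cos θ = 1 − 2f = -0.600, giving a principal value of 126.9°.
Before full moon the principal value applies: θ = 126.9°.

127°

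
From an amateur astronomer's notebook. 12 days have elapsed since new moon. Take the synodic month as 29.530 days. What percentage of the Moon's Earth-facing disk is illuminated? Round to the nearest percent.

92%

The Moon has covered 12/29.530 of its cycle, so θ ≈ 360° × 12/29.530 = 146.3°.
cos 146.3° = (-0.832), so f = (1 − (-0.832))/2 = 0.916, so 92%.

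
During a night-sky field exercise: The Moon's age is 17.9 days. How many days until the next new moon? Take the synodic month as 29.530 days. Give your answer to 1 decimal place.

11.6 days

One full lunation from the last new moon is 29.530 d; remaining = 29.530 − 17.9 = 11.630 d.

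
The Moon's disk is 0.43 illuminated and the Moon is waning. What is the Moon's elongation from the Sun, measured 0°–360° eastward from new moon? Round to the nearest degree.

From f = (1 − cos θ)/2: cos θ = 1 − 2×0.43 = 0.140; arccos → 82.0°.
A waning Moon lies in 180°–360°, so θ = 360° − 82.0° = 278.0°.

278°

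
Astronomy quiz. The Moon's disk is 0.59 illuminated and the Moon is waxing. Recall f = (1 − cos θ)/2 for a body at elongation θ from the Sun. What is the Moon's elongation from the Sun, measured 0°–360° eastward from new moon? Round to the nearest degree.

From f = (1 − cos θ)/2: cos θ = 1 − 2×0.59 = -0.180; arccos → 100.4°.
Before full moon the principal value applies: θ = 100.4°.

100°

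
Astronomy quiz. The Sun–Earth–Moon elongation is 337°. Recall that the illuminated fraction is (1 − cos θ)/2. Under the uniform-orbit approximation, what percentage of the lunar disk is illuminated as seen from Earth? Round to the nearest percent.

cos 337° = 0.921, so f = (1 − 0.921)/2 = 0.040, i.e. 4%.

4%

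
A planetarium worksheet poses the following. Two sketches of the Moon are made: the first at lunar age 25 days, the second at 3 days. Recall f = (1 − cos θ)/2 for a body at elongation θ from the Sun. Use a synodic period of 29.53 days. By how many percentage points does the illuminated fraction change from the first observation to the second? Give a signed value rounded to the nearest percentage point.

θ₁ = 360° × 25/29.53 = 304.8°, f₁ = (1 − cos θ₁)/2 = 0.215.
θ₂ = 360° × 3/29.53 = 36.6°, f₂ = (1 − cos θ₂)/2 = 0.098.
Change = f₂ − f₁ = -0.116 → -12 percentage points.

-12 pp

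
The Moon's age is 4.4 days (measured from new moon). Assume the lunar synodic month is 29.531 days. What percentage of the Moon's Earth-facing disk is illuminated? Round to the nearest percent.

Phase angle: θ = 360°·(4.4 d)/(29.531 d) = 53.6°.
With cos θ = 0.593, the lit fraction is (1 − 0.593)/2 ≈ 0.204, so 20%.

20%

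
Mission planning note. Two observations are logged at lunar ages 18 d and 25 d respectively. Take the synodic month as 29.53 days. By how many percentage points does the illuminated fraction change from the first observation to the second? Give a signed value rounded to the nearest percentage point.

-67 percentage points

First observation: θ = 360°·18/29.53 = 219.4°, so f = 0.886.
Second observation: θ = 304.8°, f = 0.215.
Δf = 0.215 − 0.886 = -0.671, i.e. -67 pp.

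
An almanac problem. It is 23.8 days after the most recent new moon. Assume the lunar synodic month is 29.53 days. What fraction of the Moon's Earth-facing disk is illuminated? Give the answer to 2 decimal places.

Elongation θ = 360° × 23.8/29.53 ≈ 290.1°.
Illuminated fraction = (1 − cos 290.1°)/2 = (1 − 0.344)/2 ≈ 0.328.

0.33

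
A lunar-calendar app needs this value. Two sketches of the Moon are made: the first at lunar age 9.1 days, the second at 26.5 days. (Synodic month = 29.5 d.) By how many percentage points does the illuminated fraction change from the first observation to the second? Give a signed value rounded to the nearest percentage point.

-58 pp

First observation: θ = 360°·9.1/29.5 = 111.1°, so f = 0.680.
Second observation: θ = 323.4°, f = 0.099.
Δf = 0.099 − 0.680 = -0.581, i.e. -58 pp.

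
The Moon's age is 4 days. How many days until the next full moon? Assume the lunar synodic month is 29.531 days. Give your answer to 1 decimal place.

10.8 days

Full moon is 0.5 of the way through the cycle: age 0.5 × 29.531 = 14.765 d.
So 10.765 days remain (14.765 − 4).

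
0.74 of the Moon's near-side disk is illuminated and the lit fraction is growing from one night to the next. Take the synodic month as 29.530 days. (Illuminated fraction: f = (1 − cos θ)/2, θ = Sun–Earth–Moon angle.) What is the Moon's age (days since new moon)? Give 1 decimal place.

9.7 days

From f = (1 − cos θ)/2: cos θ = 1 − 2×0.74 = -0.480; arccos → 118.7°.
Waxing ⇒ before full, so θ = 118.7°.
Age = 29.530 × 118.7°/360° ≈ 9.74 days.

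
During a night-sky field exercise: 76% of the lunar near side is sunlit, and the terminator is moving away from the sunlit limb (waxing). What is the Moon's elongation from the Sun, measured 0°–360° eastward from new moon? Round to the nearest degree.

121°

Invert f = (1 − cos θ)/2 to get cos θ = 1 − 2(0.76) = -0.520, hence θ₀ = arccos -0.520 = 121.3°.
Waxing ⇒ before full, so θ = 121.3°.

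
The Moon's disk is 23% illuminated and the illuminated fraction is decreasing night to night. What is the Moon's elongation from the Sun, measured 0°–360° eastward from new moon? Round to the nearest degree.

From f = (1 − cos θ)/2: cos θ = 1 − 2×0.23 = 0.540; arccos → 57.3°.
Since the Moon is past full (waning), take the reflex angle: θ = 360° − 57.3° = 302.7°.

303°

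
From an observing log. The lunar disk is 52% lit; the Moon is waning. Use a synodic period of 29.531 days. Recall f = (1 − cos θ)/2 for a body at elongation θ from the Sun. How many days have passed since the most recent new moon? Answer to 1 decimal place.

22.0 days

Invert f = (1 − cos θ)/2 to get cos θ = 1 − 2(0.52) = -0.040, hence θ₀ = arccos -0.040 = 92.3°.
Waning ⇒ past full, so θ = 360° − 92.3° = 267.7°.
At 360°/29.531 d per day, 267.7° corresponds to 21.96 days.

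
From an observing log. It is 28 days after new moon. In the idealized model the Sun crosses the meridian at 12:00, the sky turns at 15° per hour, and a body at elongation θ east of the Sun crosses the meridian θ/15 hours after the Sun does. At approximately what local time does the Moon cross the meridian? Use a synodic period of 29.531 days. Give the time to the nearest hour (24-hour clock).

Phase angle: θ = 360°·(28 d)/(29.531 d) = 341.3°.
The Moon trails the Sun by θ/15 = 341.3/15 ≈ 22.76 hours.
12:00 + 22.76 h ≈ 10:45 → 11:00 to the nearest hour.

11:00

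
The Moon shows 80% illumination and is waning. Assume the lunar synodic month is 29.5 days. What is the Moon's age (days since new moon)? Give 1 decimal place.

19.1 days

From f = (1 − cos θ)/2: cos θ = 1 − 2×0.80 = -0.600; arccos → 126.9°.
A waning Moon lies in 180°–360°, so θ = 360° − 126.9° = 233.1°.
Age = 29.5 × 233.1°/360° ≈ 19.10 days.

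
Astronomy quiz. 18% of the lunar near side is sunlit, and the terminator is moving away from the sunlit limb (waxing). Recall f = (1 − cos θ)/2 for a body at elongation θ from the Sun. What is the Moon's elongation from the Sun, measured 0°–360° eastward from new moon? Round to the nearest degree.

50°

From f = (1 − cos θ)/2: cos θ = 1 − 2×0.18 = 0.640; arccos → 50.2°.
Before full moon the principal value applies: θ = 50.2°.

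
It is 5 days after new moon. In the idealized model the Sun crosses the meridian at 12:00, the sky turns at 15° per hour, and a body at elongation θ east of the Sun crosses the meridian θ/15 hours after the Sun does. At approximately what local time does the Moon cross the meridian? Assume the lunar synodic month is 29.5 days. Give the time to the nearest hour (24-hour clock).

Phase angle: θ = 360°·(5 d)/(29.5 d) = 61.0°.
Delay after the Sun = 61.0° / (15°/h) ≈ 4.07 h.
12:00 + 4.07 h ≈ 16:04 → 16:00 to the nearest hour.

16:00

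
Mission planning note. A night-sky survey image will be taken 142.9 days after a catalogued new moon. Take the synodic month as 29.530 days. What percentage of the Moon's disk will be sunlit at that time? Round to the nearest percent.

142.9/29.530 = 4.839 lunations, so 4 complete cycles and 24.78 d into the next.
Phase angle: θ = 360°·(24.78 d)/(29.530 d) = 302.1°.
cos 302.1° = 0.531, so f = (1 − 0.531)/2 = 0.234, so 23%.

23%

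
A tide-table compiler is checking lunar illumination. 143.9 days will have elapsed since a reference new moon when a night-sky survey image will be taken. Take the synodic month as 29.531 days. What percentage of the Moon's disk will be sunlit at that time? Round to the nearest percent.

143.9 d spans 4 complete synodic months (4 × 29.531 = 118.12 d) plus 25.78 d.
Phase angle: θ = 360°·(25.78 d)/(29.531 d) = 314.2°.
Illuminated fraction = (1 − cos 314.2°)/2 = (1 − 0.697)/2 ≈ 0.151, so 15%.

15%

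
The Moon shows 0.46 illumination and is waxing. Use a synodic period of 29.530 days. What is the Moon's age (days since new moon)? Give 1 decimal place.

7.0 days

cos θ = 1 − 2f = 0.080, giving a principal value of 85.4°.
Waxing ⇒ before full, so θ = 85.4°.
At 360°/29.530 d per day, 85.4° corresponds to 7.01 days.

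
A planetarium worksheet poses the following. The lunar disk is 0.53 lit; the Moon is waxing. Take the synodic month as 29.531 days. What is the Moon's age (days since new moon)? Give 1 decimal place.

From f = (1 − cos θ)/2: cos θ = 1 − 2×0.53 = -0.060; arccos → 93.4°.
The Moon is waxing (0°–180°), so θ = 93.4° directly.
That fraction of the synodic month is 93.4/360 × 29.531 d ≈ 7.66 d.

7.7 days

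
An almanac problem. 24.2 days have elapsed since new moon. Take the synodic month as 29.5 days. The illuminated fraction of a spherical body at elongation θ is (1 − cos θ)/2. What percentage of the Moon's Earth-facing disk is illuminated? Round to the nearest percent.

29%

The Moon has covered 24.2/29.5 of its cycle, so θ ≈ 360° × 24.2/29.5 = 295.3°.
With cos θ = 0.428, the lit fraction is (1 − 0.428)/2 ≈ 0.286, so 29%.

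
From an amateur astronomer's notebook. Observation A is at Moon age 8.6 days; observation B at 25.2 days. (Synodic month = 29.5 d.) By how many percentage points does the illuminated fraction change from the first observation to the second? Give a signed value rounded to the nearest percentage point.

-43 pp

θ₁ = 360° × 8.6/29.5 = 104.9°, f₁ = (1 − cos θ₁)/2 = 0.629.
θ₂ = 360° × 25.2/29.5 = 307.5°, f₂ = (1 − cos θ₂)/2 = 0.195.
Change = f₂ − f₁ = -0.434 → -43 percentage points.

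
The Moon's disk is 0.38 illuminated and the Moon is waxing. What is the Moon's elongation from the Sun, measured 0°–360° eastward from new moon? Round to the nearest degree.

76°

cos θ = 1 − 2f = 0.240, giving a principal value of 76.1°.
Waxing ⇒ before full, so θ = 76.1°.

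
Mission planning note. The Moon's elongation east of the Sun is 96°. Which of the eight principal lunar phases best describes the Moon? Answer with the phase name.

96° lies in the first quarter sector of the 8-phase cycle.

first quarter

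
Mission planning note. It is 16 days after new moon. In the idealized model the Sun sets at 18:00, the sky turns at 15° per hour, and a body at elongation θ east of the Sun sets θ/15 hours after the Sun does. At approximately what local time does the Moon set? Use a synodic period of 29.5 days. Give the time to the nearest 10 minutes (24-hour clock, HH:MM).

07:00

Elongation θ = 360° × 16/29.5 ≈ 195.3°.
At 15° of sky rotation per hour, 195.3° corresponds to a 13.02 h lag.
18:00 + 13.017 h ≈ 07:01 → 07:00 to the nearest ten minutes.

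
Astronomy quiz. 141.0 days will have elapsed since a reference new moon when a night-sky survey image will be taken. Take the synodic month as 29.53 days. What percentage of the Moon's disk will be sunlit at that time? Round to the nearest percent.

42%

141.0/29.53 = 4.775 lunations, so 4 complete cycles and 22.88 d into the next.
Elongation θ = 360° × 22.88/29.53 ≈ 278.9°.
With cos θ = 0.155, the lit fraction is (1 − 0.155)/2 ≈ 0.422, so 42%.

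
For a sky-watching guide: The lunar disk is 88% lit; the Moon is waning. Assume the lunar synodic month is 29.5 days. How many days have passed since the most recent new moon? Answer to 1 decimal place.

Invert f = (1 − cos θ)/2 to get cos θ = 1 − 2(0.88) = -0.760, hence θ₀ = arccos -0.760 = 139.5°.
Waning ⇒ past full, so θ = 360° − 139.5° = 220.5°.
At 360°/29.5 d per day, 220.5° corresponds to 18.07 days.

18.1 days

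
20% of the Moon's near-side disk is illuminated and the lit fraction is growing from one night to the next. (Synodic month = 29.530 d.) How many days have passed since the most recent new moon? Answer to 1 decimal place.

4.4 days

Invert f = (1 − cos θ)/2 to get cos θ = 1 − 2(0.20) = 0.600, hence θ₀ = arccos 0.600 = 53.1°.
The Moon is waxing (0°–180°), so θ = 53.1° directly.
Age = 29.530 × 53.1°/360° ≈ 4.36 days.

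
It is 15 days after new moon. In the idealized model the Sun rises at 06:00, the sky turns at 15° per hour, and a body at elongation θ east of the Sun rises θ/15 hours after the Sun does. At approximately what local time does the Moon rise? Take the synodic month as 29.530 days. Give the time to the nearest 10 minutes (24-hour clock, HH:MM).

The Moon has covered 15/29.530 of its cycle, so θ ≈ 360° × 15/29.530 = 182.9°.
The Moon trails the Sun by θ/15 = 182.9/15 ≈ 12.19 hours.
06:00 + 12.191 h ≈ 18:11 → 18:10 to the nearest ten minutes.

18:10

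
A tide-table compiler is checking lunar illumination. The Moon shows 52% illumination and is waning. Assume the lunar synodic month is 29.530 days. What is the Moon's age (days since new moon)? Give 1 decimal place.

22.0 days

From f = (1 − cos θ)/2: cos θ = 1 − 2×0.52 = -0.040; arccos → 92.3°.
Since the Moon is past full (waning), take the reflex angle: θ = 360° − 92.3° = 267.7°.
That fraction of the synodic month is 267.7/360 × 29.530 d ≈ 21.96 d.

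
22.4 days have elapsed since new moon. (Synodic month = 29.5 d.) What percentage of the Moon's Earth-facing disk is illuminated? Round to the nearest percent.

47%

The Moon has covered 22.4/29.5 of its cycle, so θ ≈ 360° × 22.4/29.5 = 273.4°.
With cos θ = 0.059, the lit fraction is (1 − 0.059)/2 ≈ 0.471, so 47%.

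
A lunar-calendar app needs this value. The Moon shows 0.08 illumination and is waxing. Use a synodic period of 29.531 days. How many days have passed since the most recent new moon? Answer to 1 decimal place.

Invert f = (1 − cos θ)/2 to get cos θ = 1 − 2(0.08) = 0.840, hence θ₀ = arccos 0.840 = 32.9°.
Waxing ⇒ before full, so θ = 32.9°.
At 360°/29.531 d per day, 32.9° corresponds to 2.70 days.

2.7 days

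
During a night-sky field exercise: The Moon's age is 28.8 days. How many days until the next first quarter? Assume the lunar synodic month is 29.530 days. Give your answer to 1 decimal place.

8.1 days

First quarter is 0.25 of the way through the cycle: age 0.25 × 29.530 = 7.383 d.
Already past this cycle's first quarter; the next is at 7.383 + 29.530 = 36.913 d, so 36.913 − 28.8 = 8.113 days.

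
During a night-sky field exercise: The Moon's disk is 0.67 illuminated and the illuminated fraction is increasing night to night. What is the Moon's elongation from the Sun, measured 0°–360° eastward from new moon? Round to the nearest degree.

From f = (1 − cos θ)/2: cos θ = 1 − 2×0.67 = -0.340; arccos → 109.9°.
Waxing ⇒ before full, so θ = 109.9°.

110°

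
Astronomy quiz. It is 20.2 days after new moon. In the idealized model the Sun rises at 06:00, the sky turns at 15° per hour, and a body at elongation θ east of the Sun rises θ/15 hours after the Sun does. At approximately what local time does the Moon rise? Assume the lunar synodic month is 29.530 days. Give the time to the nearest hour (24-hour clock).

22:00

Elongation θ = 360° × 20.2/29.530 ≈ 246.3°.
At 15° of sky rotation per hour, 246.3° corresponds to a 16.42 h lag.
06:00 + 16.42 h ≈ 22:25 → 22:00 to the nearest hour.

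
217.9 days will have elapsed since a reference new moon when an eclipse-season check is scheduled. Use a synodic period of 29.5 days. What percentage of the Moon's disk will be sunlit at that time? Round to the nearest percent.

88%

217.9 d spans 7 complete synodic months (7 × 29.5 = 206.50 d) plus 11.40 d.
Elongation θ = 360° × 11.40/29.5 ≈ 139.1°.
With cos θ = (-0.756), the lit fraction is (1 − (-0.756))/2 ≈ 0.878, so 88%.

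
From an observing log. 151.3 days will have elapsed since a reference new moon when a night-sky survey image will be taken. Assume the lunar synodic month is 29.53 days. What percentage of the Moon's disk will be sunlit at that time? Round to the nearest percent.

14%

151.3 d spans 5 complete synodic months (5 × 29.53 = 147.65 d) plus 3.65 d.
Elongation θ = 360° × 3.65/29.53 ≈ 44.5°.
With cos θ = 0.713, the lit fraction is (1 − 0.713)/2 ≈ 0.143, so 14%.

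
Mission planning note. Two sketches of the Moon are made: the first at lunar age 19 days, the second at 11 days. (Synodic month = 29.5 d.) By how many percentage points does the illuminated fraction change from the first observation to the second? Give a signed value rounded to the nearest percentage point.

+4 percentage points

θ₁ = 360° × 19/29.5 = 231.9°, f₁ = (1 − cos θ₁)/2 = 0.809.
θ₂ = 360° × 11/29.5 = 134.2°, f₂ = (1 − cos θ₂)/2 = 0.849.
Change = f₂ − f₁ = +0.040 → +4 percentage points.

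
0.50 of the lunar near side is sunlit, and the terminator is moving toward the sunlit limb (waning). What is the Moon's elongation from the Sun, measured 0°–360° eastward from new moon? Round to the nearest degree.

cos θ = 1 − 2f = 0.000, giving a principal value of 90.0°.
A waning Moon lies in 180°–360°, so θ = 360° − 90.0° = 270.0°.

270°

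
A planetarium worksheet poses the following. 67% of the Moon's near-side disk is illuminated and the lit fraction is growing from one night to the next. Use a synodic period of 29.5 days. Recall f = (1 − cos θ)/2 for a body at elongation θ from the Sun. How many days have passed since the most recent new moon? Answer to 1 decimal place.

9.0 days

cos θ = 1 − 2f = -0.340, giving a principal value of 109.9°.
Waxing ⇒ before full, so θ = 109.9°.
That fraction of the synodic month is 109.9/360 × 29.5 d ≈ 9.00 d.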